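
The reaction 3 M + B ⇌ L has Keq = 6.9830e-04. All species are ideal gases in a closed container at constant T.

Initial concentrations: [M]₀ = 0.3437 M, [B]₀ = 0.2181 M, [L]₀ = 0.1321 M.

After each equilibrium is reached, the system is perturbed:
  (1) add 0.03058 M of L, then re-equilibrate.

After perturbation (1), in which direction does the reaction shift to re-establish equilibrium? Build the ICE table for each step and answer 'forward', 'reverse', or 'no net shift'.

Direction: reverse

Q₀ = 14.92 vs Keq = 6.9830e-04 ⇒ Q>K, reverse
Step 1:
                    M           B           L
  Initial      0.3437      0.2181      0.1321
  Change        0.396       0.132      -0.132
  Equil        0.7397      0.3501  9.8948e-05
  solve Keq expr → x = -0.132; check Q = 6.9830e-04
Then add 0.03058 M of L.
Step 2:
                    M           B           L
  Initial      0.7397      0.3501     0.03068
  Change      0.09158     0.03053    -0.03053
  Equil        0.8313      0.3806  1.5268e-04
  solve Keq expr → x = -0.03053; check Q = 6.9830e-04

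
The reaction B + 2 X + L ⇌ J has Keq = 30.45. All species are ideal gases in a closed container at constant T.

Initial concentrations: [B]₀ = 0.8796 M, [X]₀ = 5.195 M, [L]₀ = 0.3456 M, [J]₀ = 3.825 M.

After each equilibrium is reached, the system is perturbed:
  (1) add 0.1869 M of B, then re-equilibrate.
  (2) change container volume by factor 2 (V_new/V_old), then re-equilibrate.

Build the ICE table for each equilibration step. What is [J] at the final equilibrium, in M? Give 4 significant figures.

[J]_eq = 2.053 M

Q₀ = 0.4662 vs Keq = 30.45 ⇒ Q<K, forward
Step 1:
                  B         X         L         J
  I          0.8796     5.195    0.3456     3.825
  C         -0.3334   -0.6668   -0.3334    0.3334
  E          0.5462     4.528   0.01219     4.158
  solve Keq expr → x = 0.3334; check Q = 30.45
Then add 0.1869 M of B.
Step 2:
                  B         X         L         J
  I          0.7331     4.528   0.01219     4.158
  C        -0.00304 -0.006079  -0.00304   0.00304
  E          0.7301     4.522  0.009154     4.161
  solve Keq expr → x = 0.00304; check Q = 30.45
Then change container volume by factor 2 (V_new/V_old).
Step 3:
                  B         X         L         J
  I           0.365     2.261  0.004577     2.081
  C         0.02745   0.05491   0.02745  -0.02745
  E          0.3925     2.316   0.03203     2.053
  solve Keq expr → x = -0.02745; check Q = 30.45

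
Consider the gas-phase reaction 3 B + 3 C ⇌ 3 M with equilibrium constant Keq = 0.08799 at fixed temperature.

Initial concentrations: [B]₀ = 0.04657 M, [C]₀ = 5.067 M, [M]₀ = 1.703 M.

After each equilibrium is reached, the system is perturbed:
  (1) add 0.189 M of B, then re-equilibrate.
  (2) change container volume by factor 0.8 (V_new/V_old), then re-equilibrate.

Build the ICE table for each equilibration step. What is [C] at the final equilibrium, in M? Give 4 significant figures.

[C]_eq = 6.651 M

Q₀ = 375.9 vs Keq = 0.08799 ⇒ Q>K, reverse
Step 1:
                   B          C          M
  init       0.04657      5.067      1.703
  Δ           0.4594     0.4594    -0.4594
  eq          0.5059      5.526      1.244
  solve Keq expr → x = -0.1531; check Q = 0.08799
Then add 0.189 M of B.
Step 2:
                   B          C          M
  init        0.6949      5.526      1.244
  Δ          -0.1252    -0.1252     0.1252
  eq          0.5698      5.401      1.369
  solve Keq expr → x = 0.04172; check Q = 0.08799
Then change container volume by factor 0.8 (V_new/V_old).
Step 3:
                   B          C          M
  init        0.7122      6.752      1.711
  Δ          -0.1001    -0.1001     0.1001
  eq          0.6122      6.651      1.811
  solve Keq expr → x = 0.03335; check Q = 0.08799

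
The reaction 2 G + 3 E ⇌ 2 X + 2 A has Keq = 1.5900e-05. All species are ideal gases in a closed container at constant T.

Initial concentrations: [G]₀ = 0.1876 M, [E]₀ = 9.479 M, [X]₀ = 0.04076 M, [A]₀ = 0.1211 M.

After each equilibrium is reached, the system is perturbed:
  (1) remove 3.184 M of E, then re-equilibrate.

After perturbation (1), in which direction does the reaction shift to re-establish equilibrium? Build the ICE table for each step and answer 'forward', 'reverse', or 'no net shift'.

Direction: reverse

Q₀ = 8.1284e-07 vs Keq = 1.5900e-05 ⇒ Q<K, forward
Step 1:
                  G         E         X         A
  Initial    0.1876     9.479   0.04076    0.1211
  Change   -0.05077  -0.07616   0.05077   0.05077
  Equil      0.1368     9.403   0.09153    0.1719
  solve Keq expr → x = 0.02539; check Q = 1.5900e-05
Then remove 3.184 M of E.
Step 2:
                  G         E         X         A
  Initial    0.1368     6.219   0.09153    0.1719
  Change    0.02384   0.03575  -0.02384  -0.02384
  Equil      0.1607     6.255   0.06769     0.148
  solve Keq expr → x = -0.01192; check Q = 1.5900e-05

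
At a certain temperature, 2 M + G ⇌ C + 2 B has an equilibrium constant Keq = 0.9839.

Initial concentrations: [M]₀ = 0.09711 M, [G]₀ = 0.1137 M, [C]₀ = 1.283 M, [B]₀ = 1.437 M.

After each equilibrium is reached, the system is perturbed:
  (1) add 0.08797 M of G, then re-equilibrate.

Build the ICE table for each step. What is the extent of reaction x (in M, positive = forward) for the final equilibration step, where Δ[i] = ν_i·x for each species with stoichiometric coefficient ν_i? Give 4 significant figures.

Q₀ = 2471 vs Keq = 0.9839 ⇒ Q>K, reverse
Step 1:
                    M           G           C           B
  init        0.09711      0.1137       1.283       1.437
  Δ            0.7816      0.3908     -0.3908     -0.7816
  eq           0.8787      0.5045      0.8922      0.6554
  solve Keq expr → x = -0.3908; check Q = 0.9839
Then add 0.08797 M of G.
Step 2:
                    M           G           C           B
  init         0.8787      0.5925      0.8922      0.6554
  Δ          -0.02394    -0.01197     0.01197     0.02394
  eq           0.8548      0.5805      0.9042      0.6793
  solve Keq expr → x = 0.01197; check Q = 0.9839

x = 0.01197 M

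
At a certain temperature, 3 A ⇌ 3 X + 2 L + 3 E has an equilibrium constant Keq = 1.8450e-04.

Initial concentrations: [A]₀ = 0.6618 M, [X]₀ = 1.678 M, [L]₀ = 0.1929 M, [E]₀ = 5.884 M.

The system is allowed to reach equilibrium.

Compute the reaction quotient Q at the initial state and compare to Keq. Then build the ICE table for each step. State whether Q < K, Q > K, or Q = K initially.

Q₀ = 123.6; Q > K (proceeds reverse)

Q₀ = 123.6 vs Keq = 1.8450e-04 ⇒ Q>K, reverse
Step 1:
                  A         X         L         E
  Initial    0.6618     1.678    0.1929     5.884
  Change     0.2885   -0.2885   -0.1923   -0.2885
  Equil      0.9503      1.39 5.8039e-04     5.596
  solve Keq expr → x = -0.09616; check Q = 1.8450e-04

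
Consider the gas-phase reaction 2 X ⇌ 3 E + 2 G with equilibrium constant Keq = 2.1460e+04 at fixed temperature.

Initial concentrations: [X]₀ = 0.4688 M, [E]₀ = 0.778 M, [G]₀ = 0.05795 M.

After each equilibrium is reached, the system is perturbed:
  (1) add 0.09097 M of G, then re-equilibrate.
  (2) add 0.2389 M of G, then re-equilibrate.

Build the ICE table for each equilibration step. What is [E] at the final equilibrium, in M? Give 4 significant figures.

Q₀ = 0.007196 vs Keq = 2.1460e+04 ⇒ Q<K, forward
Step 1:
                    X           E           G
  init         0.4688       0.778     0.05795
  Δ           -0.4625      0.6937      0.4625
  eq         0.006342       1.472      0.5204
  solve Keq expr → x = 0.2312; check Q = 2.1460e+04
Then add 0.09097 M of G.
Step 2:
                    X           E           G
  init       0.006342       1.472      0.6114
  Δ          0.001083   -0.001625   -0.001083
  eq         0.007426        1.47      0.6103
  solve Keq expr → x = -5.4158e-04; check Q = 2.1460e+04
Then add 0.2389 M of G.
Step 3:
                    X           E           G
  init       0.007426        1.47      0.8492
  Δ          0.002828   -0.004242   -0.002828
  eq          0.01025       1.466      0.8464
  solve Keq expr → x = -0.001414; check Q = 2.1460e+04

[E]_eq = 1.466 M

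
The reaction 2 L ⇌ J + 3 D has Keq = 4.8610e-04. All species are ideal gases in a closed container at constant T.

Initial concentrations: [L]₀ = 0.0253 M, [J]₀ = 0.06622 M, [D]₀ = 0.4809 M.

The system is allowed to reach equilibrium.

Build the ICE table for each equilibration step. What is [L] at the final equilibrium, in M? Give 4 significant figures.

[L]_eq = 0.1567 M

Q₀ = 11.51 vs Keq = 4.8610e-04 ⇒ Q>K, reverse
Step 1:
                    L           J           D
  init         0.0253     0.06622      0.4809
  Δ            0.1314     -0.0657     -0.1971
  eq           0.1567  5.2212e-04      0.2838
  solve Keq expr → x = -0.0657; check Q = 4.8610e-04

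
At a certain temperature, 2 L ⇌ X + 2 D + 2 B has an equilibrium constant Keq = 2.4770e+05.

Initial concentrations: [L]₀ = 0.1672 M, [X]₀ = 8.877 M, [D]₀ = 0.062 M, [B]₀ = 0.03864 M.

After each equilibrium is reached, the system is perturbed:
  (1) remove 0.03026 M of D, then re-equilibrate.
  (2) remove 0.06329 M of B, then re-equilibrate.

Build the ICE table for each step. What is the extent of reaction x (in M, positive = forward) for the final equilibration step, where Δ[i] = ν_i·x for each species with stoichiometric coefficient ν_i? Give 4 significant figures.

x = 3.7740e-05 M

Q₀ = 0.001822 vs Keq = 2.4770e+05 ⇒ Q<K, forward
Step 1:
                  L         X         D         B
  Initial    0.1672     8.877     0.062   0.03864
  Change    -0.1669   0.08346    0.1669    0.1669
  Equil   2.8302e-04      8.96    0.2289    0.2056
  solve Keq expr → x = 0.08346; check Q = 2.4770e+05
Then remove 0.03026 M of D.
Step 2:
                  L         X         D         B
  Initial 2.8302e-04      8.96    0.1987    0.2056
  Change  -3.7320e-05 1.8660e-05 3.7320e-05 3.7320e-05
  Equil   2.4570e-04      8.96    0.1987    0.2056
  solve Keq expr → x = 1.8660e-05; check Q = 2.4770e+05
Then remove 0.06329 M of B.
Step 3:
                  L         X         D         B
  Initial 2.4570e-04      8.96    0.1987    0.1423
  Change  -7.5480e-05 3.7740e-05 7.5480e-05 7.5480e-05
  Equil   1.7022e-04     8.961    0.1988    0.1424
  solve Keq expr → x = 3.7740e-05; check Q = 2.4770e+05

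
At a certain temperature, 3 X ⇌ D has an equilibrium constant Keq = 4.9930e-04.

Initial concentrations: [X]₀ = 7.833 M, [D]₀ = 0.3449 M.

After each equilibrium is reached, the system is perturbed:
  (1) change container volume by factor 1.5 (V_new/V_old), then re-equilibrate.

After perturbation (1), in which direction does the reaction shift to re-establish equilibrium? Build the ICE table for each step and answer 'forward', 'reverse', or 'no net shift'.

Direction: reverse

Q₀ = 7.1764e-04 vs Keq = 4.9930e-04 ⇒ Q>K, reverse
Step 1:
                  X         D
  Initial     7.833    0.3449
  Change     0.2451   -0.0817
  Equil       8.078    0.2632
  solve Keq expr → x = -0.0817; check Q = 4.9930e-04
Then change container volume by factor 1.5 (V_new/V_old).
Step 2:
                  X         D
  Initial     5.385    0.1755
  Change     0.2573  -0.08576
  Equil       5.643   0.08971
  solve Keq expr → x = -0.08576; check Q = 4.9930e-04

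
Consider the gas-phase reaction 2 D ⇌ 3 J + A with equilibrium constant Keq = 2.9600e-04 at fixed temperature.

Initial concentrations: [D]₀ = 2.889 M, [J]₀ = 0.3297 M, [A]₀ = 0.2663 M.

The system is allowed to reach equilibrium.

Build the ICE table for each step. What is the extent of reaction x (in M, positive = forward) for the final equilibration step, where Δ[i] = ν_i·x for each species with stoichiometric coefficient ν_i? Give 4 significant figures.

Q₀ = 0.001143 vs Keq = 2.9600e-04 ⇒ Q>K, reverse
Step 1:
                   D          J          A
  init         2.889     0.3297     0.2663
  Δ          0.07054    -0.1058   -0.03527
  eq            2.96     0.2239      0.231
  solve Keq expr → x = -0.03527; check Q = 2.9600e-04

x = -0.03527 M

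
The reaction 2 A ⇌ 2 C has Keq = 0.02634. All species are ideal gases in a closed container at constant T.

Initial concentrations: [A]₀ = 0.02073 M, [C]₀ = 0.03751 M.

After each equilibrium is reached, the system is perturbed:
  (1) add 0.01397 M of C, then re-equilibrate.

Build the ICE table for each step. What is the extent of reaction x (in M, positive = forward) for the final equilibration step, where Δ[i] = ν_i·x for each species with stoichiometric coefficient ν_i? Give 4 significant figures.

Q₀ = 3.274 vs Keq = 0.02634 ⇒ Q>K, reverse
Step 1:
                   A          C
  Initial    0.02073    0.03751
  Change     0.02938   -0.02938
  Equil      0.05011   0.008132
  solve Keq expr → x = -0.01469; check Q = 0.02634
Then add 0.01397 M of C.
Step 2:
                   A          C
  Initial    0.05011     0.0221
  Change     0.01202   -0.01202
  Equil      0.06213    0.01008
  solve Keq expr → x = -0.00601; check Q = 0.02634

x = -0.00601 M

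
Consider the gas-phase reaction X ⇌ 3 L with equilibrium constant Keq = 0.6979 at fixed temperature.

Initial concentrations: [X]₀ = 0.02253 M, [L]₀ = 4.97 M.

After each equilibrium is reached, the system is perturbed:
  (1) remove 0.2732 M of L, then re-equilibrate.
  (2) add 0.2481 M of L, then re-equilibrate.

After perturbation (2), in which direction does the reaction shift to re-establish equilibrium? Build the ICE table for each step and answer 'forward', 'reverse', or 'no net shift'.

Direction: reverse

Q₀ = 5449 vs Keq = 0.6979 ⇒ Q>K, reverse
Step 1:
                    X           L
  init        0.02253        4.97
  Δ              1.33      -3.989
  eq            1.352      0.9809
  solve Keq expr → x = -1.33; check Q = 0.6979
Then remove 0.2732 M of L.
Step 2:
                    X           L
  init          1.352      0.7077
  Δ          -0.08414      0.2524
  eq            1.268      0.9601
  solve Keq expr → x = 0.08414; check Q = 0.6979
Then add 0.2481 M of L.
Step 3:
                    X           L
  init          1.268       1.208
  Δ            0.0764     -0.2292
  eq            1.344       0.979
  solve Keq expr → x = -0.0764; check Q = 0.6979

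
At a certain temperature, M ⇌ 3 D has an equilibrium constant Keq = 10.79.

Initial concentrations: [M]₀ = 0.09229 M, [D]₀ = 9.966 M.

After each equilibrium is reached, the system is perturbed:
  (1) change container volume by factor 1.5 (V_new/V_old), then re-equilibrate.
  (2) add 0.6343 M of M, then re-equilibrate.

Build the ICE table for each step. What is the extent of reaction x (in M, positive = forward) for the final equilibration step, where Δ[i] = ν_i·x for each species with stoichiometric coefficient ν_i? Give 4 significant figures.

x = 0.09319 M

Q₀ = 1.0725e+04 vs Keq = 10.79 ⇒ Q>K, reverse
Step 1:
                    M           D
  I           0.09229       9.966
  C             2.332      -6.997
  E             2.425       2.969
  solve Keq expr → x = -2.332; check Q = 10.79
Then change container volume by factor 1.5 (V_new/V_old).
Step 2:
                    M           D
  I             1.616       1.979
  C           -0.1728      0.5184
  E             1.444       2.497
  solve Keq expr → x = 0.1728; check Q = 10.79
Then add 0.6343 M of M.
Step 3:
                    M           D
  I             2.078       2.497
  C          -0.09319      0.2796
  E             1.985       2.777
  solve Keq expr → x = 0.09319; check Q = 10.79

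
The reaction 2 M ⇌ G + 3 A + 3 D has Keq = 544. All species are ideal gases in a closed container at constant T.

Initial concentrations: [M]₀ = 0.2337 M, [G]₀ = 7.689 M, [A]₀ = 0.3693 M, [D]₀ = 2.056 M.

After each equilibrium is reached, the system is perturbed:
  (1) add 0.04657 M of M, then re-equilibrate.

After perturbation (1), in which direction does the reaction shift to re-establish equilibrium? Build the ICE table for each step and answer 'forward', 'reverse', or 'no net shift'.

Direction: forward

Q₀ = 61.63 vs Keq = 544 ⇒ Q<K, forward
Step 1:
                  M         G         A         D
  I          0.2337     7.689    0.3693     2.056
  C        -0.09295   0.04648    0.1394    0.1394
  E          0.1407     7.735    0.5087     2.195
  solve Keq expr → x = 0.04648; check Q = 544
Then add 0.04657 M of M.
Step 2:
                  M         G         A         D
  I          0.1873     7.735    0.5087     2.195
  C        -0.02585   0.01293   0.03878   0.03878
  E          0.1615     7.748    0.5475     2.234
  solve Keq expr → x = 0.01293; check Q = 544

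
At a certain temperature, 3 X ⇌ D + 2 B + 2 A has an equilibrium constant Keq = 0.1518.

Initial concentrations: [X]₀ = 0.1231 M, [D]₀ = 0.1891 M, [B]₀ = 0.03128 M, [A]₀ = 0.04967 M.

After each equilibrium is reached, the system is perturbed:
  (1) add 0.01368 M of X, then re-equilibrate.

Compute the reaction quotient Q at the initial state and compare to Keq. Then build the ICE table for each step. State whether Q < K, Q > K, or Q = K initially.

Q₀ = 2.4470e-04 vs Keq = 0.1518 ⇒ Q<K, forward
Step 1:
                  X         D         B         A
  init       0.1231    0.1891   0.03128   0.04967
  Δ        -0.07694   0.02565    0.0513    0.0513
  eq        0.04616    0.2147   0.08258     0.101
  solve Keq expr → x = 0.02565; check Q = 0.1518
Then add 0.01368 M of X.
Step 2:
                  X         D         B         A
  init      0.05984    0.2147   0.08258     0.101
  Δ       -0.009228  0.003076  0.006152  0.006152
  eq        0.05061    0.2178   0.08873    0.1071
  solve Keq expr → x = 0.003076; check Q = 0.1518

Q₀ = 2.4470e-04; Q < K (proceeds forward)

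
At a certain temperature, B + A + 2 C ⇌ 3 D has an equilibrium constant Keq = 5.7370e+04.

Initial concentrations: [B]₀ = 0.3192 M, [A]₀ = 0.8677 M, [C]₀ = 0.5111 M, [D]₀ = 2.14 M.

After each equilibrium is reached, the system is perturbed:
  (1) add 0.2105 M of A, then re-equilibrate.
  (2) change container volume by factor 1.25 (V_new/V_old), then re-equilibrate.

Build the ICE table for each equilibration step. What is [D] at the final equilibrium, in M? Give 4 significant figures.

Q₀ = 135.5 vs Keq = 5.7370e+04 ⇒ Q<K, forward
Step 1:
                   B          A          C          D
  Initial     0.3192     0.8677     0.5111       2.14
  Change     -0.2176    -0.2176    -0.4353     0.6529
  Equil       0.1016     0.6501    0.07584      2.793
  solve Keq expr → x = 0.2176; check Q = 5.7370e+04
Then add 0.2105 M of A.
Step 2:
                   B          A          C          D
  Initial     0.1016     0.8606    0.07584      2.793
  Change   -0.003998  -0.003998  -0.007996    0.01199
  Equil      0.09757     0.8566    0.06784      2.805
  solve Keq expr → x = 0.003998; check Q = 5.7370e+04
Then change container volume by factor 1.25 (V_new/V_old).
Step 3:
                   B          A          C          D
  Initial    0.07806     0.6853    0.05427      2.244
  Change     0.00252    0.00252   0.005039  -0.007559
  Equil      0.08058     0.6878    0.05931      2.236
  solve Keq expr → x = -0.00252; check Q = 5.7370e+04

[D]_eq = 2.236 M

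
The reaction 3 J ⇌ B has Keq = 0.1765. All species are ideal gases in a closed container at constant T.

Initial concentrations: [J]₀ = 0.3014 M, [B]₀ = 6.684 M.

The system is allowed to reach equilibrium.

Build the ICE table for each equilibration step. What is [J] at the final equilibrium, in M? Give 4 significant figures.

Q₀ = 244.1 vs Keq = 0.1765 ⇒ Q>K, reverse
Step 1:
                    J           B
  init         0.3014       6.684
  Δ             2.887     -0.9624
  eq            3.189       5.722
  solve Keq expr → x = -0.9624; check Q = 0.1765

[J]_eq = 3.189 M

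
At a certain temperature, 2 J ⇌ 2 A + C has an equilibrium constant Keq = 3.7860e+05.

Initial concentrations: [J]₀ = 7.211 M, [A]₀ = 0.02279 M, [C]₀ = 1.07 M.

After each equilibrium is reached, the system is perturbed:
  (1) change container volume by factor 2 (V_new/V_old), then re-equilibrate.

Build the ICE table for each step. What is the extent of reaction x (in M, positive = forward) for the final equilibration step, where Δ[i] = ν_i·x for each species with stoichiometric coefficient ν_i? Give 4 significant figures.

x = 0.001846 M

Q₀ = 1.0688e-05 vs Keq = 3.7860e+05 ⇒ Q<K, forward
Step 1:
                  J         A         C
  Initial     7.211   0.02279      1.07
  Change     -7.186     7.186     3.593
  Equil      0.0253     7.208     4.663
  solve Keq expr → x = 3.593; check Q = 3.7860e+05
Then change container volume by factor 2 (V_new/V_old).
Step 2:
                  J         A         C
  Initial   0.01265     3.604     2.331
  Change  -0.003692  0.003692  0.001846
  Equil    0.008957     3.608     2.333
  solve Keq expr → x = 0.001846; check Q = 3.7860e+05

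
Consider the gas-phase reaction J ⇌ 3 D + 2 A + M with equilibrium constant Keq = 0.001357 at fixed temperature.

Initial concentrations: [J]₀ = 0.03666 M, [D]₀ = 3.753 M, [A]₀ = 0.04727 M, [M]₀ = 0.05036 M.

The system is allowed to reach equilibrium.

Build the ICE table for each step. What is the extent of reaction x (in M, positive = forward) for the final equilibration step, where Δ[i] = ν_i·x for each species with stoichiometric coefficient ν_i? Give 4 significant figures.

Q₀ = 0.1623 vs Keq = 0.001357 ⇒ Q>K, reverse
Step 1:
                   J          D          A          M
  init       0.03666      3.753    0.04727    0.05036
  Δ          0.02008   -0.06025   -0.04016   -0.02008
  eq         0.05674      3.693   0.007106    0.03028
  solve Keq expr → x = -0.02008; check Q = 0.001357

x = -0.02008 M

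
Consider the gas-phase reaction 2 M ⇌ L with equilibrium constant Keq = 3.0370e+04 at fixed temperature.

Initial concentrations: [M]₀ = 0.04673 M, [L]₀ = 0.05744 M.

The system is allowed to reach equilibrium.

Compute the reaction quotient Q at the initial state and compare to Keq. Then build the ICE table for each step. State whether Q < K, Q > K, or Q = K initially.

Q₀ = 26.3; Q < K (proceeds forward)

Q₀ = 26.3 vs Keq = 3.0370e+04 ⇒ Q<K, forward
Step 1:
                   M          L
  init       0.04673    0.05744
  Δ         -0.04511    0.02255
  eq        0.001623    0.07999
  solve Keq expr → x = 0.02255; check Q = 3.0370e+04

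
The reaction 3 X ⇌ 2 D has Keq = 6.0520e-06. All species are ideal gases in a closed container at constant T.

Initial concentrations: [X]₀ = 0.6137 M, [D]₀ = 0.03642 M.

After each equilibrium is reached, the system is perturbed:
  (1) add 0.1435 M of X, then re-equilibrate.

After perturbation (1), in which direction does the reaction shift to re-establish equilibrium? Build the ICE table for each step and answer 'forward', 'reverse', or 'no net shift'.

Direction: forward

Q₀ = 0.005739 vs Keq = 6.0520e-06 ⇒ Q>K, reverse
Step 1:
                   X          D
  init        0.6137    0.03642
  Δ          0.05262   -0.03508
  eq          0.6663   0.001338
  solve Keq expr → x = -0.01754; check Q = 6.0520e-06
Then add 0.1435 M of X.
Step 2:
                   X          D
  init        0.8098   0.001338
  Δ       -6.7874e-04 4.5249e-04
  eq          0.8091   0.001791
  solve Keq expr → x = 2.2625e-04; check Q = 6.0520e-06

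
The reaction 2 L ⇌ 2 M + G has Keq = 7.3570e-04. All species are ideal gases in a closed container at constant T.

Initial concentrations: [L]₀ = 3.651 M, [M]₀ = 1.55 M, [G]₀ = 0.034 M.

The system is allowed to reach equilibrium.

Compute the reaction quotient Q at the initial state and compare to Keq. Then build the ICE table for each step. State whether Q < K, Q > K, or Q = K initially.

Q₀ = 0.006128 vs Keq = 7.3570e-04 ⇒ Q>K, reverse
Step 1:
                    L           M           G
  I             3.651        1.55       0.034
  C           0.05889    -0.05889    -0.02945
  E              3.71       1.491    0.004554
  solve Keq expr → x = -0.02945; check Q = 7.3570e-04

Q₀ = 0.006128; Q > K (proceeds reverse)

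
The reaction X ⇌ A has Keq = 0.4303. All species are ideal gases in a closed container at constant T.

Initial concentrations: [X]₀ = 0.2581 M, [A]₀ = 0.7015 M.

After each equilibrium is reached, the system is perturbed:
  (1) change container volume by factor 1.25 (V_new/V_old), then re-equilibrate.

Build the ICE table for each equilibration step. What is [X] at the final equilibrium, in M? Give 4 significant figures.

[X]_eq = 0.5367 M

Q₀ = 2.718 vs Keq = 0.4303 ⇒ Q>K, reverse
Step 1:
                   X          A
  Initial     0.2581     0.7015
  Change      0.4128    -0.4128
  Equil       0.6709     0.2887
  solve Keq expr → x = -0.4128; check Q = 0.4303
Then change container volume by factor 1.25 (V_new/V_old).
Step 2:
                   X          A
  Initial     0.5367      0.231
  Change           0          0
  Equil       0.5367      0.231
  solve Keq expr → x = 0; check Q = 0.4303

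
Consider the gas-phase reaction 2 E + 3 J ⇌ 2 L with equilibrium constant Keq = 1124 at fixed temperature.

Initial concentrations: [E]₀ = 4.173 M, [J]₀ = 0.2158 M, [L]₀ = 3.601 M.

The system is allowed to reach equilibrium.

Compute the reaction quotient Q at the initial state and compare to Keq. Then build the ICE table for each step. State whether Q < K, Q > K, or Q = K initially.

Q₀ = 74.1 vs Keq = 1124 ⇒ Q<K, forward
Step 1:
                  E         J         L
  I           4.173    0.2158     3.601
  C        -0.08404   -0.1261   0.08404
  E           4.089   0.08974     3.685
  solve Keq expr → x = 0.04202; check Q = 1124

Q₀ = 74.1; Q < K (proceeds forward)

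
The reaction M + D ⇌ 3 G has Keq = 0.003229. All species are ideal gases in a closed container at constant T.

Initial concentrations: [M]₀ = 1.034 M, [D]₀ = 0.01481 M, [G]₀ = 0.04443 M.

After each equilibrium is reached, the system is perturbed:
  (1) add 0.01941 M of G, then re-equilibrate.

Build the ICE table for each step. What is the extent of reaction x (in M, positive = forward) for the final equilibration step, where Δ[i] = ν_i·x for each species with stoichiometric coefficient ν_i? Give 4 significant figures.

x = -0.005239 M

Q₀ = 0.005727 vs Keq = 0.003229 ⇒ Q>K, reverse
Step 1:
                   M          D          G
  init         1.034    0.01481    0.04443
  Δ         0.002031   0.002031  -0.006094
  eq           1.036    0.01684    0.03834
  solve Keq expr → x = -0.002031; check Q = 0.003229
Then add 0.01941 M of G.
Step 2:
                   M          D          G
  init         1.036    0.01684    0.05775
  Δ         0.005239   0.005239   -0.01572
  eq           1.041    0.02208    0.04203
  solve Keq expr → x = -0.005239; check Q = 0.003229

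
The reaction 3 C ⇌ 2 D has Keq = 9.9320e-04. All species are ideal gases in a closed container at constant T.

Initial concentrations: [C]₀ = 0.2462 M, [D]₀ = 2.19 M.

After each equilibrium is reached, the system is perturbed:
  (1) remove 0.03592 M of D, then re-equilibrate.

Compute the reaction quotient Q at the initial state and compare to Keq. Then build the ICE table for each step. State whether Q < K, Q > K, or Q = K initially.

Q₀ = 321.4 vs Keq = 9.9320e-04 ⇒ Q>K, reverse
Step 1:
                   C          D
  I           0.2462       2.19
  C            3.008     -2.005
  E            3.254      0.185
  solve Keq expr → x = -1.003; check Q = 9.9320e-04
Then remove 0.03592 M of D.
Step 2:
                   C          D
  I            3.254      0.149
  C         -0.04779    0.03186
  E            3.206     0.1809
  solve Keq expr → x = 0.01593; check Q = 9.9320e-04

Q₀ = 321.4; Q > K (proceeds reverse)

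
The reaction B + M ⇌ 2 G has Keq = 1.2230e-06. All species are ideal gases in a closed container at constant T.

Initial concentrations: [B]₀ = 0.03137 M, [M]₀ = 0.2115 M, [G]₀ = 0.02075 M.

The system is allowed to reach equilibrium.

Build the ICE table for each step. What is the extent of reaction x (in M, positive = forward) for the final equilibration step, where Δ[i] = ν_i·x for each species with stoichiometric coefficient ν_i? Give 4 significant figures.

Q₀ = 0.0649 vs Keq = 1.2230e-06 ⇒ Q>K, reverse
Step 1:
                   B          M          G
  I          0.03137     0.2115    0.02075
  C          0.01032    0.01032   -0.02064
  E          0.04169     0.2218 1.0635e-04
  solve Keq expr → x = -0.01032; check Q = 1.2230e-06

x = -0.01032 M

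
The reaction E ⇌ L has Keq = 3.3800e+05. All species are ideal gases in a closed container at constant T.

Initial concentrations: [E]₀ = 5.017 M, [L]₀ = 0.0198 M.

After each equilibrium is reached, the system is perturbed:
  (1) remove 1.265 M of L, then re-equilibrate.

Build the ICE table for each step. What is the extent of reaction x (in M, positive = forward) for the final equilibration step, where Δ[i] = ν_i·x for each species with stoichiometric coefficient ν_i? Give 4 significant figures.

Q₀ = 0.003947 vs Keq = 3.3800e+05 ⇒ Q<K, forward
Step 1:
                   E          L
  init         5.017     0.0198
  Δ           -5.017      5.017
  eq      1.4902e-05      5.037
  solve Keq expr → x = 5.017; check Q = 3.3800e+05
Then remove 1.265 M of L.
Step 2:
                   E          L
  init    1.4902e-05      3.772
  Δ       -3.7426e-06 3.7426e-06
  eq      1.1159e-05      3.772
  solve Keq expr → x = 3.7426e-06; check Q = 3.3800e+05

x = 3.7426e-06 M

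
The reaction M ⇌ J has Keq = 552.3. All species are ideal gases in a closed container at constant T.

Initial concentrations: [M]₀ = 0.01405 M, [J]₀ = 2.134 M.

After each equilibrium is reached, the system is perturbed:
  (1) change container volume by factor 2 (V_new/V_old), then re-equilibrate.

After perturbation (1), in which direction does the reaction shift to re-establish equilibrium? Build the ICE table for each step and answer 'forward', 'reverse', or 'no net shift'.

Direction: no net shift

Q₀ = 151.9 vs Keq = 552.3 ⇒ Q<K, forward
Step 1:
                  M         J
  init      0.01405     2.134
  Δ        -0.01017   0.01017
  eq       0.003882     2.144
  solve Keq expr → x = 0.01017; check Q = 552.3
Then change container volume by factor 2 (V_new/V_old).
Step 2:
                  M         J
  init     0.001941     1.072
  Δ               0         0
  eq       0.001941     1.072
  solve Keq expr → x = 0; check Q = 552.3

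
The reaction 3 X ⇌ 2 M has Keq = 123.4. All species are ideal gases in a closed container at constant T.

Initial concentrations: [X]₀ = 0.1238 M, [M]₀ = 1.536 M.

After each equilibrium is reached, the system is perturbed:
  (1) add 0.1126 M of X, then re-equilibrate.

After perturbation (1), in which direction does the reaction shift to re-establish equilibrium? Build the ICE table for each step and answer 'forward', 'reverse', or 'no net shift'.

Direction: forward

Q₀ = 1243 vs Keq = 123.4 ⇒ Q>K, reverse
Step 1:
                   X          M
  I           0.1238      1.536
  C           0.1332   -0.08879
  E            0.257      1.447
  solve Keq expr → x = -0.0444; check Q = 123.4
Then add 0.1126 M of X.
Step 2:
                   X          M
  I           0.3696      1.447
  C          -0.1044    0.06962
  E           0.2652      1.517
  solve Keq expr → x = 0.03481; check Q = 123.4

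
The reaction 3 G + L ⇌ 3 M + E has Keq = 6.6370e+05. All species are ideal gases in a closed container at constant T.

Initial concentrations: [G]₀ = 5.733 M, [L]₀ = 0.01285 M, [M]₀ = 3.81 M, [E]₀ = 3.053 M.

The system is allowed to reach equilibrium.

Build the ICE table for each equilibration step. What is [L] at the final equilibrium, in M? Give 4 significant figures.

Q₀ = 69.74 vs Keq = 6.6370e+05 ⇒ Q<K, forward
Step 1:
                    G           L           M           E
  Initial       5.733     0.01285        3.81       3.053
  Change     -0.03855    -0.01285     0.03855     0.01285
  Equil         5.694  1.4260e-06       3.849       3.066
  solve Keq expr → x = 0.01285; check Q = 6.6370e+05

[L]_eq = 1.4260e-06 M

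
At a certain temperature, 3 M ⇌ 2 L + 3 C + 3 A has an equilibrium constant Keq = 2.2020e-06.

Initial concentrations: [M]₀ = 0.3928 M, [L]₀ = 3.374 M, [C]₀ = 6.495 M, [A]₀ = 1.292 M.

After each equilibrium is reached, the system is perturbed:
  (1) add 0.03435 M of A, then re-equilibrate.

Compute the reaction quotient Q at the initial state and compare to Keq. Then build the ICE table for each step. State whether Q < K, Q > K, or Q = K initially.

Q₀ = 1.1099e+05 vs Keq = 2.2020e-06 ⇒ Q>K, reverse
Step 1:
                    M           L           C           A
  Initial      0.3928       3.374       6.495       1.292
  Change         1.29     -0.8598       -1.29       -1.29
  Equil         1.683       2.514       5.205    0.002274
  solve Keq expr → x = -0.4299; check Q = 2.2020e-06
Then add 0.03435 M of A.
Step 2:
                    M           L           C           A
  Initial       1.683       2.514       5.205     0.03662
  Change      0.03427    -0.02285    -0.03427    -0.03427
  Equil         1.717       2.491       5.171     0.00235
  solve Keq expr → x = -0.01142; check Q = 2.2020e-06

Q₀ = 1.1099e+05; Q > K (proceeds reverse)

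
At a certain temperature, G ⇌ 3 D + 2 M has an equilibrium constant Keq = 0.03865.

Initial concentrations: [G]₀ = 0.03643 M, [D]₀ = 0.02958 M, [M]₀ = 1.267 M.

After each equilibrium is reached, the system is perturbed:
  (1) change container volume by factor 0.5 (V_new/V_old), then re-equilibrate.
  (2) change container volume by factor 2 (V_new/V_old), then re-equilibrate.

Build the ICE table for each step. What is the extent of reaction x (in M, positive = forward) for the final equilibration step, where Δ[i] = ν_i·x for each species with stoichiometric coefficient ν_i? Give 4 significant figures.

x = 0.01354 M

Q₀ = 0.00114 vs Keq = 0.03865 ⇒ Q<K, forward
Step 1:
                   G          D          M
  Initial    0.03643    0.02958      1.267
  Change    -0.01601    0.04804    0.03203
  Equil      0.02042    0.07762      1.299
  solve Keq expr → x = 0.01601; check Q = 0.03865
Then change container volume by factor 0.5 (V_new/V_old).
Step 2:
                   G          D          M
  Initial    0.04083     0.1552      2.598
  Change     0.02707   -0.08122   -0.05415
  Equil      0.06791    0.07402      2.544
  solve Keq expr → x = -0.02707; check Q = 0.03865
Then change container volume by factor 2 (V_new/V_old).
Step 3:
                   G          D          M
  Initial    0.03395    0.03701      1.272
  Change    -0.01354    0.04061    0.02707
  Equil      0.02042    0.07762      1.299
  solve Keq expr → x = 0.01354; check Q = 0.03865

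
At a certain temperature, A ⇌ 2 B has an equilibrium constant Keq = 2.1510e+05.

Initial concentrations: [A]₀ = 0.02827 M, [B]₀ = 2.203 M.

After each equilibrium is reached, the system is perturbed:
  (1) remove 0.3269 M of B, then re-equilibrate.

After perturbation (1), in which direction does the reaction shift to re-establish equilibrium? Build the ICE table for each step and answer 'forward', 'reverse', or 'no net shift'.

Direction: forward

Q₀ = 171.7 vs Keq = 2.1510e+05 ⇒ Q<K, forward
Step 1:
                    A           B
  Initial     0.02827       2.203
  Change     -0.02825     0.05649
  Equil    2.3735e-05       2.259
  solve Keq expr → x = 0.02825; check Q = 2.1510e+05
Then remove 0.3269 M of B.
Step 2:
                    A           B
  Initial  2.3735e-05       1.933
  Change  -6.3707e-06  1.2741e-05
  Equil    1.7364e-05       1.933
  solve Keq expr → x = 6.3707e-06; check Q = 2.1510e+05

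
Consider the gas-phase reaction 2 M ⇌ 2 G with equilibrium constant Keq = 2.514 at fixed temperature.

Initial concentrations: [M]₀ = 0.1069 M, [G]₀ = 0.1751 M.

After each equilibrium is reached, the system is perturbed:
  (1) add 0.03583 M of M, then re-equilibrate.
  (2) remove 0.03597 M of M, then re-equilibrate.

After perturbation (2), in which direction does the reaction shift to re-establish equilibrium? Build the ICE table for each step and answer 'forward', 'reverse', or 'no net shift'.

Q₀ = 2.683 vs Keq = 2.514 ⇒ Q>K, reverse
Step 1:
                    M           G
  Initial      0.1069      0.1751
  Change     0.002167   -0.002167
  Equil        0.1091      0.1729
  solve Keq expr → x = -0.001084; check Q = 2.514
Then add 0.03583 M of M.
Step 2:
                    M           G
  Initial      0.1449      0.1729
  Change     -0.02197     0.02197
  Equil        0.1229      0.1949
  solve Keq expr → x = 0.01099; check Q = 2.514
Then remove 0.03597 M of M.
Step 3:
                    M           G
  Initial     0.08696      0.1949
  Change      0.02206    -0.02206
  Equil         0.109      0.1728
  solve Keq expr → x = -0.01103; check Q = 2.514

Direction: reverse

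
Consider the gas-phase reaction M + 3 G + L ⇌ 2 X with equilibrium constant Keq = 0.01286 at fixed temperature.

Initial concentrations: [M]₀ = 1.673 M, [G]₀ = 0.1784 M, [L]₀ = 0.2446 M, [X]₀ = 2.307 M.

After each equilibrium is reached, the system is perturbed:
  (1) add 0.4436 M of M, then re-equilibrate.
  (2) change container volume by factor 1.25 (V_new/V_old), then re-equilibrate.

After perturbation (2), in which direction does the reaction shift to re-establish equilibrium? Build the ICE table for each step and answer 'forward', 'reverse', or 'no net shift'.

Q₀ = 2291 vs Keq = 0.01286 ⇒ Q>K, reverse
Step 1:
                    M           G           L           X
  I             1.673      0.1784      0.2446       2.307
  C            0.7875       2.363      0.7875      -1.575
  E             2.461       2.541       1.032       0.732
  solve Keq expr → x = -0.7875; check Q = 0.01286
Then add 0.4436 M of M.
Step 2:
                    M           G           L           X
  I             2.904       2.541       1.032       0.732
  C          -0.01618    -0.04854    -0.01618     0.03236
  E             2.888       2.492       1.016      0.7643
  solve Keq expr → x = 0.01618; check Q = 0.01286
Then change container volume by factor 1.25 (V_new/V_old).
Step 3:
                    M           G           L           X
  I              2.31       1.994      0.8128      0.6115
  C             0.051       0.153       0.051      -0.102
  E             2.361       2.147      0.8637      0.5095
  solve Keq expr → x = -0.051; check Q = 0.01286

Direction: reverse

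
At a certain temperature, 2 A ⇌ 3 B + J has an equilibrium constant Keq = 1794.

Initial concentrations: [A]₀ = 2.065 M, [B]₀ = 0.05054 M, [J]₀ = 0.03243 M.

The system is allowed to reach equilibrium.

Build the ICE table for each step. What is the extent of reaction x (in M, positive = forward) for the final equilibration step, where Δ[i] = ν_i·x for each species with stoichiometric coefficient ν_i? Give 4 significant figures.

x = 0.972 M

Q₀ = 9.8178e-07 vs Keq = 1794 ⇒ Q<K, forward
Step 1:
                  A         B         J
  Initial     2.065   0.05054   0.03243
  Change     -1.944     2.916     0.972
  Equil      0.1209     2.967     1.004
  solve Keq expr → x = 0.972; check Q = 1794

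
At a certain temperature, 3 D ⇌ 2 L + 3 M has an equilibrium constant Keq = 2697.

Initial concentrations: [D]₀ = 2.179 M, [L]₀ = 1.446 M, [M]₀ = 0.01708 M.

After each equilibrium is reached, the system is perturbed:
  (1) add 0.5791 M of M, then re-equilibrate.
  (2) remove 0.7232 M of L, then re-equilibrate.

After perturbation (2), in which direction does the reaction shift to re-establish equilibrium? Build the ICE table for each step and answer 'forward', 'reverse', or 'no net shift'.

Direction: forward

Q₀ = 1.0070e-06 vs Keq = 2697 ⇒ Q<K, forward
Step 1:
                   D          L          M
  I            2.179      1.446    0.01708
  C           -1.909      1.273      1.909
  E           0.2696      2.719      1.926
  solve Keq expr → x = 0.6365; check Q = 2697
Then add 0.5791 M of M.
Step 2:
                   D          L          M
  I           0.2696      2.719      2.506
  C          0.06777   -0.04518   -0.06777
  E           0.3374      2.674      2.438
  solve Keq expr → x = -0.02259; check Q = 2697
Then remove 0.7232 M of L.
Step 3:
                   D          L          M
  I           0.3374      1.951      2.438
  C         -0.05441    0.03628    0.05441
  E            0.283      1.987      2.492
  solve Keq expr → x = 0.01814; check Q = 2697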